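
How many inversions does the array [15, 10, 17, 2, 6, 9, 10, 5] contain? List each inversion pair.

Finding inversions in [15, 10, 17, 2, 6, 9, 10, 5]:

(0, 1): arr[0]=15 > arr[1]=10
(0, 3): arr[0]=15 > arr[3]=2
(0, 4): arr[0]=15 > arr[4]=6
(0, 5): arr[0]=15 > arr[5]=9
(0, 6): arr[0]=15 > arr[6]=10
(0, 7): arr[0]=15 > arr[7]=5
(1, 3): arr[1]=10 > arr[3]=2
(1, 4): arr[1]=10 > arr[4]=6
(1, 5): arr[1]=10 > arr[5]=9
(1, 7): arr[1]=10 > arr[7]=5
(2, 3): arr[2]=17 > arr[3]=2
(2, 4): arr[2]=17 > arr[4]=6
(2, 5): arr[2]=17 > arr[5]=9
(2, 6): arr[2]=17 > arr[6]=10
(2, 7): arr[2]=17 > arr[7]=5
(4, 7): arr[4]=6 > arr[7]=5
(5, 7): arr[5]=9 > arr[7]=5
(6, 7): arr[6]=10 > arr[7]=5

Total inversions: 18

The array has 18 inversion(s): (0,1), (0,3), (0,4), (0,5), (0,6), (0,7), (1,3), (1,4), (1,5), (1,7), (2,3), (2,4), (2,5), (2,6), (2,7), (4,7), (5,7), (6,7). Each pair (i,j) satisfies i < j and arr[i] > arr[j].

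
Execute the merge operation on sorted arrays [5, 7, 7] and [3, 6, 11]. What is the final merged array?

Merging process:

Compare 5 vs 3: take 3 from right. Merged: [3]
Compare 5 vs 6: take 5 from left. Merged: [3, 5]
Compare 7 vs 6: take 6 from right. Merged: [3, 5, 6]
Compare 7 vs 11: take 7 from left. Merged: [3, 5, 6, 7]
Compare 7 vs 11: take 7 from left. Merged: [3, 5, 6, 7, 7]
Append remaining from right: [11]. Merged: [3, 5, 6, 7, 7, 11]

Final merged array: [3, 5, 6, 7, 7, 11]
Total comparisons: 5

The merged array is [3, 5, 6, 7, 7, 11], requiring 5 comparisons. The merge step runs in O(n) time where n is the total number of elements.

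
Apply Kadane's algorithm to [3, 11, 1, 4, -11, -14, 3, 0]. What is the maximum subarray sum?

Using Kadane's algorithm on [3, 11, 1, 4, -11, -14, 3, 0]:

Scanning through the array:
Position 1 (value 11): max_ending_here = 14, max_so_far = 14
Position 2 (value 1): max_ending_here = 15, max_so_far = 15
Position 3 (value 4): max_ending_here = 19, max_so_far = 19
Position 4 (value -11): max_ending_here = 8, max_so_far = 19
Position 5 (value -14): max_ending_here = -6, max_so_far = 19
Position 6 (value 3): max_ending_here = 3, max_so_far = 19
Position 7 (value 0): max_ending_here = 3, max_so_far = 19

Maximum subarray: [3, 11, 1, 4]
Maximum sum: 19

The maximum subarray is [3, 11, 1, 4] with sum 19. This subarray runs from index 0 to index 3.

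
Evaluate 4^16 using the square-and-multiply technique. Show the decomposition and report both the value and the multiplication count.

Computing 4^16 by squaring (build up from 4^1; each line after the first costs one multiplication):

4^1 = 4
4^2 = (4^1)^2 = 4^2 = 16
4^4 = (4^2)^2 = 16^2 = 256
4^8 = (4^4)^2 = 256^2 = 65536
4^16 = (4^8)^2 = 65536^2 = 4294967296

Result: 4294967296
Multiplications needed: 4 (4 lines after 4^1)

4^16 = 4294967296. Using exponentiation by squaring, this requires 4 multiplications. The key idea: if the exponent is even, square the half-power; if odd, multiply by the base once.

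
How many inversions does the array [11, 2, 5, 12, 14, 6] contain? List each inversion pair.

Finding inversions in [11, 2, 5, 12, 14, 6]:

(0, 1): arr[0]=11 > arr[1]=2
(0, 2): arr[0]=11 > arr[2]=5
(0, 5): arr[0]=11 > arr[5]=6
(3, 5): arr[3]=12 > arr[5]=6
(4, 5): arr[4]=14 > arr[5]=6

Total inversions: 5

The array has 5 inversion(s): (0,1), (0,2), (0,5), (3,5), (4,5). Each pair (i,j) satisfies i < j and arr[i] > arr[j].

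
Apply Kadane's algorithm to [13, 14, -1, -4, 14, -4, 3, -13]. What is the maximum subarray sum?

Using Kadane's algorithm on [13, 14, -1, -4, 14, -4, 3, -13]:

Scanning through the array:
Position 1 (value 14): max_ending_here = 27, max_so_far = 27
Position 2 (value -1): max_ending_here = 26, max_so_far = 27
Position 3 (value -4): max_ending_here = 22, max_so_far = 27
Position 4 (value 14): max_ending_here = 36, max_so_far = 36
Position 5 (value -4): max_ending_here = 32, max_so_far = 36
Position 6 (value 3): max_ending_here = 35, max_so_far = 36
Position 7 (value -13): max_ending_here = 22, max_so_far = 36

Maximum subarray: [13, 14, -1, -4, 14]
Maximum sum: 36

The maximum subarray is [13, 14, -1, -4, 14] with sum 36. This subarray runs from index 0 to index 4.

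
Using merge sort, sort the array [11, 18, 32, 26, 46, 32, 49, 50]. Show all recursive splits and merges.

Merge sort trace:

Split: [11, 18, 32, 26, 46, 32, 49, 50] -> [11, 18, 32, 26] and [46, 32, 49, 50]
  Split: [11, 18, 32, 26] -> [11, 18] and [32, 26]
    Split: [11, 18] -> [11] and [18]
    Merge: [11] + [18] -> [11, 18]
    Split: [32, 26] -> [32] and [26]
    Merge: [32] + [26] -> [26, 32]
  Merge: [11, 18] + [26, 32] -> [11, 18, 26, 32]
  Split: [46, 32, 49, 50] -> [46, 32] and [49, 50]
    Split: [46, 32] -> [46] and [32]
    Merge: [46] + [32] -> [32, 46]
    Split: [49, 50] -> [49] and [50]
    Merge: [49] + [50] -> [49, 50]
  Merge: [32, 46] + [49, 50] -> [32, 46, 49, 50]
Merge: [11, 18, 26, 32] + [32, 46, 49, 50] -> [11, 18, 26, 32, 32, 46, 49, 50]

Final sorted array: [11, 18, 26, 32, 32, 46, 49, 50]

The merge sort proceeds by recursively splitting the array and merging sorted halves.
After all merges, the sorted array is [11, 18, 26, 32, 32, 46, 49, 50].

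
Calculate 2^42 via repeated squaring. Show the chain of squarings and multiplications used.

Computing 2^42 by squaring (build up from 2^1; each line after the first costs one multiplication):

2^1 = 2
2^2 = (2^1)^2 = 2^2 = 4
2^4 = (2^2)^2 = 4^2 = 16
2^5 = 2 * 2^4 = 2 * 16 = 32
2^10 = (2^5)^2 = 32^2 = 1024
2^20 = (2^10)^2 = 1024^2 = 1048576
2^21 = 2 * 2^20 = 2 * 1048576 = 2097152
2^42 = (2^21)^2 = 2097152^2 = 4398046511104

Result: 4398046511104
Multiplications needed: 7 (7 lines after 2^1)

2^42 = 4398046511104. Using exponentiation by squaring, this requires 7 multiplications. The key idea: if the exponent is even, square the half-power; if odd, multiply by the base once.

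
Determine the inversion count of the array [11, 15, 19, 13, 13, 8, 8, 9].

Finding inversions in [11, 15, 19, 13, 13, 8, 8, 9]:

(0, 5): arr[0]=11 > arr[5]=8
(0, 6): arr[0]=11 > arr[6]=8
(0, 7): arr[0]=11 > arr[7]=9
(1, 3): arr[1]=15 > arr[3]=13
(1, 4): arr[1]=15 > arr[4]=13
(1, 5): arr[1]=15 > arr[5]=8
(1, 6): arr[1]=15 > arr[6]=8
(1, 7): arr[1]=15 > arr[7]=9
(2, 3): arr[2]=19 > arr[3]=13
(2, 4): arr[2]=19 > arr[4]=13
(2, 5): arr[2]=19 > arr[5]=8
(2, 6): arr[2]=19 > arr[6]=8
(2, 7): arr[2]=19 > arr[7]=9
(3, 5): arr[3]=13 > arr[5]=8
(3, 6): arr[3]=13 > arr[6]=8
(3, 7): arr[3]=13 > arr[7]=9
(4, 5): arr[4]=13 > arr[5]=8
(4, 6): arr[4]=13 > arr[6]=8
(4, 7): arr[4]=13 > arr[7]=9

Total inversions: 19

The array has 19 inversion(s): (0,5), (0,6), (0,7), (1,3), (1,4), (1,5), (1,6), (1,7), (2,3), (2,4), (2,5), (2,6), (2,7), (3,5), (3,6), (3,7), (4,5), (4,6), (4,7). Each pair (i,j) satisfies i < j and arr[i] > arr[j].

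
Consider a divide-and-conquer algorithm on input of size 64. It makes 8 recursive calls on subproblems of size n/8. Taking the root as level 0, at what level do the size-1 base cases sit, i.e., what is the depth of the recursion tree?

For divide and conquer with division factor 8:

Problem sizes at each level:
Level 0: 64
Level 1: 8
Level 2: 1

The root is level 0 and the size-1 base case is level 2 (the tree spans levels 0 through 2, i.e. 3 levels counting the root), so the depth is the number of divisions: log_8(64) = 2

The recursion tree depth is log_8(64) = 2. At each level, the problem size is divided by 8, so it takes 2 divisions to reduce to a base case of size 1. The algorithm makes 8 recursive calls at each level.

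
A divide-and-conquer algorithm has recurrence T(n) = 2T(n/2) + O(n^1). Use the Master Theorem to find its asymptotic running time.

Master Theorem for T(n) = 2T(n/2) + O(n^1):

a = 2, b = 2, c = 1
log_b(a) = log_2(2) = 1.0000

Case 2: c = 1 = log_2(2) = 1.0000
T(n) = O(n^1 log n) = O(n log n)

For T(n) = 2T(n/2) + O(n^1): log_2(2) = 1.0000. This is Case 2 of the Master Theorem (c = log_b(a), equal work at all levels), giving O(n log n).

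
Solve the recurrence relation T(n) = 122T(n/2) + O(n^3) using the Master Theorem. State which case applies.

Master Theorem for T(n) = 122T(n/2) + O(n^3):

a = 122, b = 2, c = 3
log_b(a) = log_2(122) = 6.9307

Case 1: c = 3 < log_2(122) = 6.9307
T(n) = O(n^(log_2 122))

For T(n) = 122T(n/2) + O(n^3): log_2(122) = 6.9307. This is Case 1 of the Master Theorem (c < log_b(a), work dominated by leaves), giving O(n^(log_2 122)).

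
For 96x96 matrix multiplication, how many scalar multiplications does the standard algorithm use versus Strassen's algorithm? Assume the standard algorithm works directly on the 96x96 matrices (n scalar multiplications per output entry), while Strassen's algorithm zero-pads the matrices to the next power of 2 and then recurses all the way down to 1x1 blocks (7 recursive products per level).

Matrix multiplication for 96x96 matrices:

Strassen's algorithm requires power-of-2 dimensions. Pad 96x96 to 128x128 (next power of 2).

Standard algorithm: 96^3 = 884736 multiplications
Strassen's algorithm: 7^(log2(128)) = 7^7 = 823543 multiplications
Savings: 884736 - 823543 = 61193 multiplications

Standard: 884736 multiplications (96^3). Strassen: 823543 multiplications (7^7, after padding to 128x128). Strassen reduces 8 recursive multiplications to 7 at each level.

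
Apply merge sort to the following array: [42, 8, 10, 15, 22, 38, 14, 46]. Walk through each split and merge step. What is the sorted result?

Merge sort trace:

Split: [42, 8, 10, 15, 22, 38, 14, 46] -> [42, 8, 10, 15] and [22, 38, 14, 46]
  Split: [42, 8, 10, 15] -> [42, 8] and [10, 15]
    Split: [42, 8] -> [42] and [8]
    Merge: [42] + [8] -> [8, 42]
    Split: [10, 15] -> [10] and [15]
    Merge: [10] + [15] -> [10, 15]
  Merge: [8, 42] + [10, 15] -> [8, 10, 15, 42]
  Split: [22, 38, 14, 46] -> [22, 38] and [14, 46]
    Split: [22, 38] -> [22] and [38]
    Merge: [22] + [38] -> [22, 38]
    Split: [14, 46] -> [14] and [46]
    Merge: [14] + [46] -> [14, 46]
  Merge: [22, 38] + [14, 46] -> [14, 22, 38, 46]
Merge: [8, 10, 15, 42] + [14, 22, 38, 46] -> [8, 10, 14, 15, 22, 38, 42, 46]

Final sorted array: [8, 10, 14, 15, 22, 38, 42, 46]

The merge sort proceeds by recursively splitting the array and merging sorted halves.
After all merges, the sorted array is [8, 10, 14, 15, 22, 38, 42, 46].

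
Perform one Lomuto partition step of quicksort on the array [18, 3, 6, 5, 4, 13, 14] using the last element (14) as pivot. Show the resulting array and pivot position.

Lomuto partition with pivot = 14:

Initial array: [18, 3, 6, 5, 4, 13, 14]

arr[0]=18 > 14: no swap
arr[1]=3 <= 14: swap with position 0, array becomes [3, 18, 6, 5, 4, 13, 14]
arr[2]=6 <= 14: swap with position 1, array becomes [3, 6, 18, 5, 4, 13, 14]
arr[3]=5 <= 14: swap with position 2, array becomes [3, 6, 5, 18, 4, 13, 14]
arr[4]=4 <= 14: swap with position 3, array becomes [3, 6, 5, 4, 18, 13, 14]
arr[5]=13 <= 14: swap with position 4, array becomes [3, 6, 5, 4, 13, 18, 14]

Place pivot at position 5: [3, 6, 5, 4, 13, 14, 18]
Pivot position: 5

After partitioning with pivot 14, the array becomes [3, 6, 5, 4, 13, 14, 18]. The pivot is placed at index 5. All elements to the left of the pivot are <= 14, and all elements to the right are > 14.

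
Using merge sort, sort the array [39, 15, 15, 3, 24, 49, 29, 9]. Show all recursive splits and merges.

Merge sort trace:

Split: [39, 15, 15, 3, 24, 49, 29, 9] -> [39, 15, 15, 3] and [24, 49, 29, 9]
  Split: [39, 15, 15, 3] -> [39, 15] and [15, 3]
    Split: [39, 15] -> [39] and [15]
    Merge: [39] + [15] -> [15, 39]
    Split: [15, 3] -> [15] and [3]
    Merge: [15] + [3] -> [3, 15]
  Merge: [15, 39] + [3, 15] -> [3, 15, 15, 39]
  Split: [24, 49, 29, 9] -> [24, 49] and [29, 9]
    Split: [24, 49] -> [24] and [49]
    Merge: [24] + [49] -> [24, 49]
    Split: [29, 9] -> [29] and [9]
    Merge: [29] + [9] -> [9, 29]
  Merge: [24, 49] + [9, 29] -> [9, 24, 29, 49]
Merge: [3, 15, 15, 39] + [9, 24, 29, 49] -> [3, 9, 15, 15, 24, 29, 39, 49]

Final sorted array: [3, 9, 15, 15, 24, 29, 39, 49]

The merge sort proceeds by recursively splitting the array and merging sorted halves.
After all merges, the sorted array is [3, 9, 15, 15, 24, 29, 39, 49].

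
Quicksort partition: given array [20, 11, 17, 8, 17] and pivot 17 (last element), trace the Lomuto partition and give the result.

Lomuto partition with pivot = 17:

Initial array: [20, 11, 17, 8, 17]

arr[0]=20 > 17: no swap
arr[1]=11 <= 17: swap with position 0, array becomes [11, 20, 17, 8, 17]
arr[2]=17 <= 17: swap with position 1, array becomes [11, 17, 20, 8, 17]
arr[3]=8 <= 17: swap with position 2, array becomes [11, 17, 8, 20, 17]

Place pivot at position 3: [11, 17, 8, 17, 20]
Pivot position: 3

After partitioning with pivot 17, the array becomes [11, 17, 8, 17, 20]. The pivot is placed at index 3. All elements to the left of the pivot are <= 17, and all elements to the right are > 17.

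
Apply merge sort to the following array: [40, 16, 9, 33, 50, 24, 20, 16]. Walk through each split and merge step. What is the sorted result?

Merge sort trace:

Split: [40, 16, 9, 33, 50, 24, 20, 16] -> [40, 16, 9, 33] and [50, 24, 20, 16]
  Split: [40, 16, 9, 33] -> [40, 16] and [9, 33]
    Split: [40, 16] -> [40] and [16]
    Merge: [40] + [16] -> [16, 40]
    Split: [9, 33] -> [9] and [33]
    Merge: [9] + [33] -> [9, 33]
  Merge: [16, 40] + [9, 33] -> [9, 16, 33, 40]
  Split: [50, 24, 20, 16] -> [50, 24] and [20, 16]
    Split: [50, 24] -> [50] and [24]
    Merge: [50] + [24] -> [24, 50]
    Split: [20, 16] -> [20] and [16]
    Merge: [20] + [16] -> [16, 20]
  Merge: [24, 50] + [16, 20] -> [16, 20, 24, 50]
Merge: [9, 16, 33, 40] + [16, 20, 24, 50] -> [9, 16, 16, 20, 24, 33, 40, 50]

Final sorted array: [9, 16, 16, 20, 24, 33, 40, 50]

The merge sort proceeds by recursively splitting the array and merging sorted halves.
After all merges, the sorted array is [9, 16, 16, 20, 24, 33, 40, 50].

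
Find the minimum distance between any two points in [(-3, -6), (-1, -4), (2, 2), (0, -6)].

Computing all pairwise distances among 4 points:

d((-3, -6), (-1, -4)) = 2.8284
d((-3, -6), (2, 2)) = 9.434
d((-3, -6), (0, -6)) = 3.0
d((-1, -4), (2, 2)) = 6.7082
d((-1, -4), (0, -6)) = 2.2361 <-- minimum
d((2, 2), (0, -6)) = 8.2462

Closest pair: (-1, -4) and (0, -6) with distance 2.2361

The closest pair is (-1, -4) and (0, -6) with Euclidean distance 2.2361. For 4 points, brute-force pairwise comparison is shown above. For large n, the divide-and-conquer algorithm (sort by x, recurse on halves, check the dividing strip) achieves O(n log n).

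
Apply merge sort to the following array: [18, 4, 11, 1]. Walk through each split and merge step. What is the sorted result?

Merge sort trace:

Split: [18, 4, 11, 1] -> [18, 4] and [11, 1]
  Split: [18, 4] -> [18] and [4]
  Merge: [18] + [4] -> [4, 18]
  Split: [11, 1] -> [11] and [1]
  Merge: [11] + [1] -> [1, 11]
Merge: [4, 18] + [1, 11] -> [1, 4, 11, 18]

Final sorted array: [1, 4, 11, 18]

The merge sort proceeds by recursively splitting the array and merging sorted halves.
After all merges, the sorted array is [1, 4, 11, 18].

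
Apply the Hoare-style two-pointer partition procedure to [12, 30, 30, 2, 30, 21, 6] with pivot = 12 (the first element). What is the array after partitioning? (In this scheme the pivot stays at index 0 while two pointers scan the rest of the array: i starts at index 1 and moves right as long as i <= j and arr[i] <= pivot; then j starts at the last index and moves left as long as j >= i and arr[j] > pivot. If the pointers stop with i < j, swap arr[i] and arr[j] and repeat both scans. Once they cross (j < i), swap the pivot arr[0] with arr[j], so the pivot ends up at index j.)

Hoare-style two-pointer partition with pivot = 12:

Initial array: [12, 30, 30, 2, 30, 21, 6]

Pointers start at i = 1, j = 6.
i stops at index 1 (arr[1]=30 > 12), j stops at index 6 (arr[6]=6 <= 12): swap arr[1] and arr[6], array becomes [12, 6, 30, 2, 30, 21, 30]
i stops at index 2 (arr[2]=30 > 12), j stops at index 3 (arr[3]=2 <= 12): swap arr[2] and arr[3], array becomes [12, 6, 2, 30, 30, 21, 30]
i ends at 3, j ends at 2: the pointers have crossed (j < i), so scanning stops.

Swap pivot arr[0] with arr[2] to place pivot at position 2: [2, 6, 12, 30, 30, 21, 30]
Pivot position: 2

After partitioning with pivot 12, the array becomes [2, 6, 12, 30, 30, 21, 30]. The pivot is placed at index 2. All elements to the left of the pivot are <= 12, and all elements to the right are > 12.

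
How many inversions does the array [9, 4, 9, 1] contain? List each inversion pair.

Finding inversions in [9, 4, 9, 1]:

(0, 1): arr[0]=9 > arr[1]=4
(0, 3): arr[0]=9 > arr[3]=1
(1, 3): arr[1]=4 > arr[3]=1
(2, 3): arr[2]=9 > arr[3]=1

Total inversions: 4

The array has 4 inversion(s): (0,1), (0,3), (1,3), (2,3). Each pair (i,j) satisfies i < j and arr[i] > arr[j].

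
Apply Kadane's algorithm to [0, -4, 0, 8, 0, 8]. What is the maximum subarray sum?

Using Kadane's algorithm on [0, -4, 0, 8, 0, 8]:

Scanning through the array:
Position 1 (value -4): max_ending_here = -4, max_so_far = 0
Position 2 (value 0): max_ending_here = 0, max_so_far = 0
Position 3 (value 8): max_ending_here = 8, max_so_far = 8
Position 4 (value 0): max_ending_here = 8, max_so_far = 8
Position 5 (value 8): max_ending_here = 16, max_so_far = 16

Maximum subarray: [0, 8, 0, 8]
Maximum sum: 16

The maximum subarray is [0, 8, 0, 8] with sum 16. This subarray runs from index 2 to index 5.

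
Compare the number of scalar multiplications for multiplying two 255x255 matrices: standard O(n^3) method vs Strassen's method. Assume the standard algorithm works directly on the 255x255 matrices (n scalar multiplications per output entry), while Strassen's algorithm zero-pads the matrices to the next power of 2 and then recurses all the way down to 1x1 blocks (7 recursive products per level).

Matrix multiplication for 255x255 matrices:

Strassen's algorithm requires power-of-2 dimensions. Pad 255x255 to 256x256 (next power of 2).

Standard algorithm: 255^3 = 16581375 multiplications
Strassen's algorithm: 7^(log2(256)) = 7^8 = 5764801 multiplications
Savings: 16581375 - 5764801 = 10816574 multiplications

Standard: 16581375 multiplications (255^3). Strassen: 5764801 multiplications (7^8, after padding to 256x256). Strassen reduces 8 recursive multiplications to 7 at each level.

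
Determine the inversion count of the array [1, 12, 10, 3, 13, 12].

Finding inversions in [1, 12, 10, 3, 13, 12]:

(1, 2): arr[1]=12 > arr[2]=10
(1, 3): arr[1]=12 > arr[3]=3
(2, 3): arr[2]=10 > arr[3]=3
(4, 5): arr[4]=13 > arr[5]=12

Total inversions: 4

The array has 4 inversion(s): (1,2), (1,3), (2,3), (4,5). Each pair (i,j) satisfies i < j and arr[i] > arr[j].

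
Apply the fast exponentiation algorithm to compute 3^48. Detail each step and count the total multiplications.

Computing 3^48 by squaring (build up from 3^1; each line after the first costs one multiplication):

3^1 = 3
3^2 = (3^1)^2 = 3^2 = 9
3^3 = 3 * 3^2 = 3 * 9 = 27
3^6 = (3^3)^2 = 27^2 = 729
3^12 = (3^6)^2 = 729^2 = 531441
3^24 = (3^12)^2 = 531441^2 = 282429536481
3^48 = (3^24)^2 = 282429536481^2 = 79766443076872509863361

Result: 79766443076872509863361
Multiplications needed: 6 (6 lines after 3^1)

3^48 = 79766443076872509863361. Using exponentiation by squaring, this requires 6 multiplications. The key idea: if the exponent is even, square the half-power; if odd, multiply by the base once.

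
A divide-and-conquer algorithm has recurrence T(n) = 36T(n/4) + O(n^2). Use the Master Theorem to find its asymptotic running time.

Master Theorem for T(n) = 36T(n/4) + O(n^2):

a = 36, b = 4, c = 2
log_b(a) = log_4(36) = 2.5850

Case 1: c = 2 < log_4(36) = 2.5850
T(n) = O(n^(log_4 36))

For T(n) = 36T(n/4) + O(n^2): log_4(36) = 2.5850. This is Case 1 of the Master Theorem (c < log_b(a), work dominated by leaves), giving O(n^(log_4 36)).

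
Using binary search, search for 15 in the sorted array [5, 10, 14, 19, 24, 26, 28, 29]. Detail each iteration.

Binary search for 15 in [5, 10, 14, 19, 24, 26, 28, 29]:

lo=0, hi=7, mid=3, arr[mid]=19 -> 19 > 15, search left half
lo=0, hi=2, mid=1, arr[mid]=10 -> 10 < 15, search right half
lo=2, hi=2, mid=2, arr[mid]=14 -> 14 < 15, search right half
lo=3 > hi=2, target 15 not found

Binary search determines that 15 is not in the array after 3 comparisons. The search space was exhausted without finding the target.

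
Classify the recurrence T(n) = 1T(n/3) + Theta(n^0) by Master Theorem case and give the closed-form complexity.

Master Theorem for T(n) = 1T(n/3) + O(n^0):

a = 1, b = 3, c = 0
log_b(a) = log_3(1) = 0.0000

Case 2: c = 0 = log_3(1) = 0.0000
T(n) = O(n^0 log n) = O(log n)

For T(n) = 1T(n/3) + O(n^0): log_3(1) = 0.0000. This is Case 2 of the Master Theorem (c = log_b(a), equal work at all levels), giving O(log n).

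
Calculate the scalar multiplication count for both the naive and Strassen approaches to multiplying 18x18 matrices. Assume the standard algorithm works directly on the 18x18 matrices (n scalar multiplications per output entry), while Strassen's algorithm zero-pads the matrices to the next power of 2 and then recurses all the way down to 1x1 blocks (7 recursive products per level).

Matrix multiplication for 18x18 matrices:

Strassen's algorithm requires power-of-2 dimensions. Pad 18x18 to 32x32 (next power of 2).

Standard algorithm: 18^3 = 5832 multiplications
Strassen's algorithm: 7^(log2(32)) = 7^5 = 16807 multiplications
Difference: 5832 - 16807 = -10975 (Strassen uses MORE here due to padding overhead — for small or just-over-power-of-2 n, padding can outweigh the per-level savings)

Standard: 5832 multiplications (18^3). Strassen: 16807 multiplications (7^5, after padding to 32x32). Strassen reduces 8 recursive multiplications to 7 at each level.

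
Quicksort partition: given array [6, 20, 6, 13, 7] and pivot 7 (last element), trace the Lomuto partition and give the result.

Lomuto partition with pivot = 7:

Initial array: [6, 20, 6, 13, 7]

arr[0]=6 <= 7: swap with position 0, array becomes [6, 20, 6, 13, 7]
arr[1]=20 > 7: no swap
arr[2]=6 <= 7: swap with position 1, array becomes [6, 6, 20, 13, 7]
arr[3]=13 > 7: no swap

Place pivot at position 2: [6, 6, 7, 13, 20]
Pivot position: 2

After partitioning with pivot 7, the array becomes [6, 6, 7, 13, 20]. The pivot is placed at index 2. All elements to the left of the pivot are <= 7, and all elements to the right are > 7.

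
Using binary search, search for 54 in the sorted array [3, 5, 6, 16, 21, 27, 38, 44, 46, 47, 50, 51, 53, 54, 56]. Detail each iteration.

Binary search for 54 in [3, 5, 6, 16, 21, 27, 38, 44, 46, 47, 50, 51, 53, 54, 56]:

lo=0, hi=14, mid=7, arr[mid]=44 -> 44 < 54, search right half
lo=8, hi=14, mid=11, arr[mid]=51 -> 51 < 54, search right half
lo=12, hi=14, mid=13, arr[mid]=54 -> Found target at index 13!

Binary search finds 54 at index 13 after 3 comparisons. The search repeatedly halves the search space by comparing with the middle element.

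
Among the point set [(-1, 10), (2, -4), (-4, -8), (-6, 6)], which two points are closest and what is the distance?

Computing all pairwise distances among 4 points:

d((-1, 10), (2, -4)) = 14.3178
d((-1, 10), (-4, -8)) = 18.2483
d((-1, 10), (-6, 6)) = 6.4031 <-- minimum
d((2, -4), (-4, -8)) = 7.2111
d((2, -4), (-6, 6)) = 12.8062
d((-4, -8), (-6, 6)) = 14.1421

Closest pair: (-1, 10) and (-6, 6) with distance 6.4031

The closest pair is (-1, 10) and (-6, 6) with Euclidean distance 6.4031. For 4 points, brute-force pairwise comparison is shown above. For large n, the divide-and-conquer algorithm (sort by x, recurse on halves, check the dividing strip) achieves O(n log n).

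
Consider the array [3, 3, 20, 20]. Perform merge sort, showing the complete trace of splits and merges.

Merge sort trace:

Split: [3, 3, 20, 20] -> [3, 3] and [20, 20]
  Split: [3, 3] -> [3] and [3]
  Merge: [3] + [3] -> [3, 3]
  Split: [20, 20] -> [20] and [20]
  Merge: [20] + [20] -> [20, 20]
Merge: [3, 3] + [20, 20] -> [3, 3, 20, 20]

Final sorted array: [3, 3, 20, 20]

The merge sort proceeds by recursively splitting the array and merging sorted halves.
After all merges, the sorted array is [3, 3, 20, 20].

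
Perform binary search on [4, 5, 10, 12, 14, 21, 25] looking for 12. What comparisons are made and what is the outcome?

Binary search for 12 in [4, 5, 10, 12, 14, 21, 25]:

lo=0, hi=6, mid=3, arr[mid]=12 -> Found target at index 3!

Binary search finds 12 at index 3 after 1 comparisons. The search repeatedly halves the search space by comparing with the middle element.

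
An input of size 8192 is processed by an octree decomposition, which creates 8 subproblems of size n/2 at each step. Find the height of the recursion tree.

For divide and conquer with division factor 2:

Problem sizes at each level:
Level 0: 8192
Level 1: 4096
Level 2: 2048
Level 3: 1024
Level 4: 512
Level 5: 256
Level 6: 128
Level 7: 64
Level 8: 32
Level 9: 16
Level 10: 8
Level 11: 4
Level 12: 2
Level 13: 1

The root is level 0 and the size-1 base case is level 13 (the tree spans levels 0 through 13, i.e. 14 levels counting the root), so the depth is the number of divisions: log_2(8192) = 13

The recursion tree depth is log_2(8192) = 13. At each level, the problem size is divided by 2, so it takes 13 divisions to reduce to a base case of size 1. The algorithm makes 8 recursive calls at each level.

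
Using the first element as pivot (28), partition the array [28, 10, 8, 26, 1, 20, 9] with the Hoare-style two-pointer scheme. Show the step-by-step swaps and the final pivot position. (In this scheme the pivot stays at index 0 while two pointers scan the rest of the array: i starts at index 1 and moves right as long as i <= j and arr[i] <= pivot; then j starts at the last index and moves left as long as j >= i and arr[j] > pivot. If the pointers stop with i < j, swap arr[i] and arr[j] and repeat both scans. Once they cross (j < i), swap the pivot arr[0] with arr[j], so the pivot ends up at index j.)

Hoare-style two-pointer partition with pivot = 28:

Initial array: [28, 10, 8, 26, 1, 20, 9]

Pointers start at i = 1, j = 6.
i ends at 7, j ends at 6: the pointers have crossed (j < i), so scanning stops.

Swap pivot arr[0] with arr[6] to place pivot at position 6: [9, 10, 8, 26, 1, 20, 28]
Pivot position: 6

After partitioning with pivot 28, the array becomes [9, 10, 8, 26, 1, 20, 28]. The pivot is placed at index 6. All elements to the left of the pivot are <= 28, and all elements to the right are > 28.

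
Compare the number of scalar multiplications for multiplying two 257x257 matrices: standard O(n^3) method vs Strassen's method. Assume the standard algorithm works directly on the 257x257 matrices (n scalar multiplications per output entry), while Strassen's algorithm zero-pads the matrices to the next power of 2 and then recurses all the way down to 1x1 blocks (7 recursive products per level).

Matrix multiplication for 257x257 matrices:

Strassen's algorithm requires power-of-2 dimensions. Pad 257x257 to 512x512 (next power of 2).

Standard algorithm: 257^3 = 16974593 multiplications
Strassen's algorithm: 7^(log2(512)) = 7^9 = 40353607 multiplications
Difference: 16974593 - 40353607 = -23379014 (Strassen uses MORE here due to padding overhead — for small or just-over-power-of-2 n, padding can outweigh the per-level savings)

Standard: 16974593 multiplications (257^3). Strassen: 40353607 multiplications (7^9, after padding to 512x512). Strassen reduces 8 recursive multiplications to 7 at each level.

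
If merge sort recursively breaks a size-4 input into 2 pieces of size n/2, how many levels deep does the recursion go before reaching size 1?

For divide and conquer with division factor 2:

Problem sizes at each level:
Level 0: 4
Level 1: 2
Level 2: 1

The root is level 0 and the size-1 base case is level 2 (the tree spans levels 0 through 2, i.e. 3 levels counting the root), so the depth is the number of divisions: log_2(4) = 2

The recursion tree depth is log_2(4) = 2. At each level, the problem size is divided by 2, so it takes 2 divisions to reduce to a base case of size 1. The algorithm makes 2 recursive calls at each level.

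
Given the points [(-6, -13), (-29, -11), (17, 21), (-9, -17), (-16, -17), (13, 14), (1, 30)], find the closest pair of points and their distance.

Computing all pairwise distances among 7 points:

d((-6, -13), (-29, -11)) = 23.0868
d((-6, -13), (17, 21)) = 41.0488
d((-6, -13), (-9, -17)) = 5.0 <-- minimum
d((-6, -13), (-16, -17)) = 10.7703
d((-6, -13), (13, 14)) = 33.0151
d((-6, -13), (1, 30)) = 43.566
d((-29, -11), (17, 21)) = 56.0357
d((-29, -11), (-9, -17)) = 20.8806
d((-29, -11), (-16, -17)) = 14.3178
d((-29, -11), (13, 14)) = 48.8774
d((-29, -11), (1, 30)) = 50.8035
d((17, 21), (-9, -17)) = 46.0435
d((17, 21), (-16, -17)) = 50.3289
d((17, 21), (13, 14)) = 8.0623
d((17, 21), (1, 30)) = 18.3576
d((-9, -17), (-16, -17)) = 7.0
d((-9, -17), (13, 14)) = 38.0132
d((-9, -17), (1, 30)) = 48.0521
d((-16, -17), (13, 14)) = 42.45
d((-16, -17), (1, 30)) = 49.98
d((13, 14), (1, 30)) = 20.0

Closest pair: (-6, -13) and (-9, -17) with distance 5.0

The closest pair is (-6, -13) and (-9, -17) with Euclidean distance 5.0. For 7 points, brute-force pairwise comparison is shown above. For large n, the divide-and-conquer algorithm (sort by x, recurse on halves, check the dividing strip) achieves O(n log n).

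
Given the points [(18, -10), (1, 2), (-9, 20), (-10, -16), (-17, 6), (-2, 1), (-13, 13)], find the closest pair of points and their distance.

Computing all pairwise distances among 7 points:

d((18, -10), (1, 2)) = 20.8087
d((18, -10), (-9, 20)) = 40.3609
d((18, -10), (-10, -16)) = 28.6356
d((18, -10), (-17, 6)) = 38.4838
d((18, -10), (-2, 1)) = 22.8254
d((18, -10), (-13, 13)) = 38.6005
d((1, 2), (-9, 20)) = 20.5913
d((1, 2), (-10, -16)) = 21.095
d((1, 2), (-17, 6)) = 18.4391
d((1, 2), (-2, 1)) = 3.1623 <-- minimum
d((1, 2), (-13, 13)) = 17.8045
d((-9, 20), (-10, -16)) = 36.0139
d((-9, 20), (-17, 6)) = 16.1245
d((-9, 20), (-2, 1)) = 20.2485
d((-9, 20), (-13, 13)) = 8.0623
d((-10, -16), (-17, 6)) = 23.0868
d((-10, -16), (-2, 1)) = 18.7883
d((-10, -16), (-13, 13)) = 29.1548
d((-17, 6), (-2, 1)) = 15.8114
d((-17, 6), (-13, 13)) = 8.0623
d((-2, 1), (-13, 13)) = 16.2788

Closest pair: (1, 2) and (-2, 1) with distance 3.1623

The closest pair is (1, 2) and (-2, 1) with Euclidean distance 3.1623. For 7 points, brute-force pairwise comparison is shown above. For large n, the divide-and-conquer algorithm (sort by x, recurse on halves, check the dividing strip) achieves O(n log n).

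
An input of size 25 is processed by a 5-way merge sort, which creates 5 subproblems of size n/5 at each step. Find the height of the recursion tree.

For divide and conquer with division factor 5:

Problem sizes at each level:
Level 0: 25
Level 1: 5
Level 2: 1

The root is level 0 and the size-1 base case is level 2 (the tree spans levels 0 through 2, i.e. 3 levels counting the root), so the depth is the number of divisions: log_5(25) = 2

The recursion tree depth is log_5(25) = 2. At each level, the problem size is divided by 5, so it takes 2 divisions to reduce to a base case of size 1. The algorithm makes 5 recursive calls at each level.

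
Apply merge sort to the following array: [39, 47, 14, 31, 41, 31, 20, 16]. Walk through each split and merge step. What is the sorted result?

Merge sort trace:

Split: [39, 47, 14, 31, 41, 31, 20, 16] -> [39, 47, 14, 31] and [41, 31, 20, 16]
  Split: [39, 47, 14, 31] -> [39, 47] and [14, 31]
    Split: [39, 47] -> [39] and [47]
    Merge: [39] + [47] -> [39, 47]
    Split: [14, 31] -> [14] and [31]
    Merge: [14] + [31] -> [14, 31]
  Merge: [39, 47] + [14, 31] -> [14, 31, 39, 47]
  Split: [41, 31, 20, 16] -> [41, 31] and [20, 16]
    Split: [41, 31] -> [41] and [31]
    Merge: [41] + [31] -> [31, 41]
    Split: [20, 16] -> [20] and [16]
    Merge: [20] + [16] -> [16, 20]
  Merge: [31, 41] + [16, 20] -> [16, 20, 31, 41]
Merge: [14, 31, 39, 47] + [16, 20, 31, 41] -> [14, 16, 20, 31, 31, 39, 41, 47]

Final sorted array: [14, 16, 20, 31, 31, 39, 41, 47]

The merge sort proceeds by recursively splitting the array and merging sorted halves.
After all merges, the sorted array is [14, 16, 20, 31, 31, 39, 41, 47].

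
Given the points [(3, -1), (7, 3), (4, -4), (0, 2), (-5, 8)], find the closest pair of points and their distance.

Computing all pairwise distances among 5 points:

d((3, -1), (7, 3)) = 5.6569
d((3, -1), (4, -4)) = 3.1623 <-- minimum
d((3, -1), (0, 2)) = 4.2426
d((3, -1), (-5, 8)) = 12.0416
d((7, 3), (4, -4)) = 7.6158
d((7, 3), (0, 2)) = 7.0711
d((7, 3), (-5, 8)) = 13.0
d((4, -4), (0, 2)) = 7.2111
d((4, -4), (-5, 8)) = 15.0
d((0, 2), (-5, 8)) = 7.8102

Closest pair: (3, -1) and (4, -4) with distance 3.1623

The closest pair is (3, -1) and (4, -4) with Euclidean distance 3.1623. For 5 points, brute-force pairwise comparison is shown above. For large n, the divide-and-conquer algorithm (sort by x, recurse on halves, check the dividing strip) achieves O(n log n).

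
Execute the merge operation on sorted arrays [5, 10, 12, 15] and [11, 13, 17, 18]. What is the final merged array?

Merging process:

Compare 5 vs 11: take 5 from left. Merged: [5]
Compare 10 vs 11: take 10 from left. Merged: [5, 10]
Compare 12 vs 11: take 11 from right. Merged: [5, 10, 11]
Compare 12 vs 13: take 12 from left. Merged: [5, 10, 11, 12]
Compare 15 vs 13: take 13 from right. Merged: [5, 10, 11, 12, 13]
Compare 15 vs 17: take 15 from left. Merged: [5, 10, 11, 12, 13, 15]
Append remaining from right: [17, 18]. Merged: [5, 10, 11, 12, 13, 15, 17, 18]

Final merged array: [5, 10, 11, 12, 13, 15, 17, 18]
Total comparisons: 6

The merged array is [5, 10, 11, 12, 13, 15, 17, 18], requiring 6 comparisons. The merge step runs in O(n) time where n is the total number of elements.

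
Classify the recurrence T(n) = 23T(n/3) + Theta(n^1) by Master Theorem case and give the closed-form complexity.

Master Theorem for T(n) = 23T(n/3) + O(n^1):

a = 23, b = 3, c = 1
log_b(a) = log_3(23) = 2.8540

Case 1: c = 1 < log_3(23) = 2.8540
T(n) = O(n^(log_3 23))

For T(n) = 23T(n/3) + O(n^1): log_3(23) = 2.8540. This is Case 1 of the Master Theorem (c < log_b(a), work dominated by leaves), giving O(n^(log_3 23)).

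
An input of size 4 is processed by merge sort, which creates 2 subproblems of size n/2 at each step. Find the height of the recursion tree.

For divide and conquer with division factor 2:

Problem sizes at each level:
Level 0: 4
Level 1: 2
Level 2: 1

The root is level 0 and the size-1 base case is level 2 (the tree spans levels 0 through 2, i.e. 3 levels counting the root), so the depth is the number of divisions: log_2(4) = 2

The recursion tree depth is log_2(4) = 2. At each level, the problem size is divided by 2, so it takes 2 divisions to reduce to a base case of size 1. The algorithm makes 2 recursive calls at each level.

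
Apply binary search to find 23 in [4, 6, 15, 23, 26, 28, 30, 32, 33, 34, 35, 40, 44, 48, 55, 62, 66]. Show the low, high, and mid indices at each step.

Binary search for 23 in [4, 6, 15, 23, 26, 28, 30, 32, 33, 34, 35, 40, 44, 48, 55, 62, 66]:

lo=0, hi=16, mid=8, arr[mid]=33 -> 33 > 23, search left half
lo=0, hi=7, mid=3, arr[mid]=23 -> Found target at index 3!

Binary search finds 23 at index 3 after 2 comparisons. The search repeatedly halves the search space by comparing with the middle element.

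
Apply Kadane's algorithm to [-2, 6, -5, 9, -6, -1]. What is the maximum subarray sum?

Using Kadane's algorithm on [-2, 6, -5, 9, -6, -1]:

Scanning through the array:
Position 1 (value 6): max_ending_here = 6, max_so_far = 6
Position 2 (value -5): max_ending_here = 1, max_so_far = 6
Position 3 (value 9): max_ending_here = 10, max_so_far = 10
Position 4 (value -6): max_ending_here = 4, max_so_far = 10
Position 5 (value -1): max_ending_here = 3, max_so_far = 10

Maximum subarray: [6, -5, 9]
Maximum sum: 10

The maximum subarray is [6, -5, 9] with sum 10. This subarray runs from index 1 to index 3.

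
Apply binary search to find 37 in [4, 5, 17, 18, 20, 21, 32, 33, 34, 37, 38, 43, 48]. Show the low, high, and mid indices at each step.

Binary search for 37 in [4, 5, 17, 18, 20, 21, 32, 33, 34, 37, 38, 43, 48]:

lo=0, hi=12, mid=6, arr[mid]=32 -> 32 < 37, search right half
lo=7, hi=12, mid=9, arr[mid]=37 -> Found target at index 9!

Binary search finds 37 at index 9 after 2 comparisons. The search repeatedly halves the search space by comparing with the middle element.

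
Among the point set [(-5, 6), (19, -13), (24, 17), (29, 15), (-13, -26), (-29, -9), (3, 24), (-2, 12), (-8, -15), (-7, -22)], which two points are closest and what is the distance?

Computing all pairwise distances among 10 points:

d((-5, 6), (19, -13)) = 30.6105
d((-5, 6), (24, 17)) = 31.0161
d((-5, 6), (29, 15)) = 35.171
d((-5, 6), (-13, -26)) = 32.9848
d((-5, 6), (-29, -9)) = 28.3019
d((-5, 6), (3, 24)) = 19.6977
d((-5, 6), (-2, 12)) = 6.7082
d((-5, 6), (-8, -15)) = 21.2132
d((-5, 6), (-7, -22)) = 28.0713
d((19, -13), (24, 17)) = 30.4138
d((19, -13), (29, 15)) = 29.7321
d((19, -13), (-13, -26)) = 34.5398
d((19, -13), (-29, -9)) = 48.1664
d((19, -13), (3, 24)) = 40.3113
d((19, -13), (-2, 12)) = 32.6497
d((19, -13), (-8, -15)) = 27.074
d((19, -13), (-7, -22)) = 27.5136
d((24, 17), (29, 15)) = 5.3852 <-- minimum
d((24, 17), (-13, -26)) = 56.7274
d((24, 17), (-29, -9)) = 59.0339
d((24, 17), (3, 24)) = 22.1359
d((24, 17), (-2, 12)) = 26.4764
d((24, 17), (-8, -15)) = 45.2548
d((24, 17), (-7, -22)) = 49.8197
d((29, 15), (-13, -26)) = 58.6941
d((29, 15), (-29, -9)) = 62.7694
d((29, 15), (3, 24)) = 27.5136
d((29, 15), (-2, 12)) = 31.1448
d((29, 15), (-8, -15)) = 47.634
d((29, 15), (-7, -22)) = 51.6236
d((-13, -26), (-29, -9)) = 23.3452
d((-13, -26), (3, 24)) = 52.4976
d((-13, -26), (-2, 12)) = 39.5601
d((-13, -26), (-8, -15)) = 12.083
d((-13, -26), (-7, -22)) = 7.2111
d((-29, -9), (3, 24)) = 45.9674
d((-29, -9), (-2, 12)) = 34.2053
d((-29, -9), (-8, -15)) = 21.8403
d((-29, -9), (-7, -22)) = 25.5539
d((3, 24), (-2, 12)) = 13.0
d((3, 24), (-8, -15)) = 40.5216
d((3, 24), (-7, -22)) = 47.0744
d((-2, 12), (-8, -15)) = 27.6586
d((-2, 12), (-7, -22)) = 34.3657
d((-8, -15), (-7, -22)) = 7.0711

Closest pair: (24, 17) and (29, 15) with distance 5.3852

The closest pair is (24, 17) and (29, 15) with Euclidean distance 5.3852. For 10 points, brute-force pairwise comparison is shown above. For large n, the divide-and-conquer algorithm (sort by x, recurse on halves, check the dividing strip) achieves O(n log n).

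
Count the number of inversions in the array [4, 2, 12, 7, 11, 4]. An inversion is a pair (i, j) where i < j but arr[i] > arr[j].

Finding inversions in [4, 2, 12, 7, 11, 4]:

(0, 1): arr[0]=4 > arr[1]=2
(2, 3): arr[2]=12 > arr[3]=7
(2, 4): arr[2]=12 > arr[4]=11
(2, 5): arr[2]=12 > arr[5]=4
(3, 5): arr[3]=7 > arr[5]=4
(4, 5): arr[4]=11 > arr[5]=4

Total inversions: 6

The array has 6 inversion(s): (0,1), (2,3), (2,4), (2,5), (3,5), (4,5). Each pair (i,j) satisfies i < j and arr[i] > arr[j].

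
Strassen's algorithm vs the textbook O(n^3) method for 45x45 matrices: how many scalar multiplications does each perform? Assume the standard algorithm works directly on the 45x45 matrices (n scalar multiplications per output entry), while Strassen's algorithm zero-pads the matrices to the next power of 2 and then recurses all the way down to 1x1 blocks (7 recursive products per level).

Matrix multiplication for 45x45 matrices:

Strassen's algorithm requires power-of-2 dimensions. Pad 45x45 to 64x64 (next power of 2).

Standard algorithm: 45^3 = 91125 multiplications
Strassen's algorithm: 7^(log2(64)) = 7^6 = 117649 multiplications
Difference: 91125 - 117649 = -26524 (Strassen uses MORE here due to padding overhead — for small or just-over-power-of-2 n, padding can outweigh the per-level savings)

Standard: 91125 multiplications (45^3). Strassen: 117649 multiplications (7^6, after padding to 64x64). Strassen reduces 8 recursive multiplications to 7 at each level.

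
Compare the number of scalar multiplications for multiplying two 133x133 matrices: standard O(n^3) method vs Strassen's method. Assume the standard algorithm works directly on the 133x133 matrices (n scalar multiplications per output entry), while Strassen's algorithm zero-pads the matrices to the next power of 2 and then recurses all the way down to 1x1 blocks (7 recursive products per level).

Matrix multiplication for 133x133 matrices:

Strassen's algorithm requires power-of-2 dimensions. Pad 133x133 to 256x256 (next power of 2).

Standard algorithm: 133^3 = 2352637 multiplications
Strassen's algorithm: 7^(log2(256)) = 7^8 = 5764801 multiplications
Difference: 2352637 - 5764801 = -3412164 (Strassen uses MORE here due to padding overhead — for small or just-over-power-of-2 n, padding can outweigh the per-level savings)

Standard: 2352637 multiplications (133^3). Strassen: 5764801 multiplications (7^8, after padding to 256x256). Strassen reduces 8 recursive multiplications to 7 at each level.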